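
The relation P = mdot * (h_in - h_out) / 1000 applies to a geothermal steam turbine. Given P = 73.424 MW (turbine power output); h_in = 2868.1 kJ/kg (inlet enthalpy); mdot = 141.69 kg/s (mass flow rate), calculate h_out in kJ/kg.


h_out = h_in - P * 1000 / mdot
h_out = 2868.1 - 73.424 * 1000 / 141.69
h_out = 2349.9 kJ/kg


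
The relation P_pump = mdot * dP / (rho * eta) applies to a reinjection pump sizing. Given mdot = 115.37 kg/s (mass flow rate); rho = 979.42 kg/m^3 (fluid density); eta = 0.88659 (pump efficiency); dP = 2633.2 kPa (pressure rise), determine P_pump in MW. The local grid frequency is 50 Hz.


P_pump = mdot * dP / (rho * eta)
P_pump = 115.37 * 2633.2 / (979.42 * 0.88659)
P_pump = 349.8525 kW
Convert: 349.8525 kW * 0.001 = 0.34985 MW
P_pump = 0.34985 MW


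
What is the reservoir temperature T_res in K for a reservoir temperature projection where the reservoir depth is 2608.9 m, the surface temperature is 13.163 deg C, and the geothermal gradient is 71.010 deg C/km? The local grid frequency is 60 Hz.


T_res = T_surf + grad * d / 1000
T_res = 13.163 + 71.010 * 2608.9 / 1000
T_res = 198.4210 deg C
Convert to K: 198.4210 + 273.15 = 471.57 K
T_res = 471.57 K


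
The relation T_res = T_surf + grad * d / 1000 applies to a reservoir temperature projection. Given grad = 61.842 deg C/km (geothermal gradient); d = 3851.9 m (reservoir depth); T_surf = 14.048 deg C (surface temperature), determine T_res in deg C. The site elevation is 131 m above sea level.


T_res = T_surf + grad * d / 1000
T_res = 14.048 + 61.842 * 3851.9 / 1000
T_res = 252.26 deg C


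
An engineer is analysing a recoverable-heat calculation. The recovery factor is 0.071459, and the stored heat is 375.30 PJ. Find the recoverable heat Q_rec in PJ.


Q_rec = Q_s * RF
Q_rec = 375.30 * 0.071459
Q_rec = 26.819 PJ


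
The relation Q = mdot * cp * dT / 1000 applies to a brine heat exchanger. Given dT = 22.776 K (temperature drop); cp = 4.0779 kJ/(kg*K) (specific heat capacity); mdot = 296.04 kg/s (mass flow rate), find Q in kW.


Q = mdot * cp * dT / 1000
Q = 296.04 * 4.0779 * 22.776 / 1000
Q = 27.49568 MW
Convert: 27.49568 MW * 1000.0 = 27496 kW
Q = 27496 kW


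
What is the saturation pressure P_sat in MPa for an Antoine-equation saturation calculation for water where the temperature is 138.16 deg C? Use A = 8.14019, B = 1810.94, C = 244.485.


P_sat = 10^(A - B/(C + T)) / 760 * 0.101325
P_sat = 10^(8.14019 - 1810.94/(244.485 + 138.16)) / 760 * 0.101325
P_sat = 0.34072 MPa


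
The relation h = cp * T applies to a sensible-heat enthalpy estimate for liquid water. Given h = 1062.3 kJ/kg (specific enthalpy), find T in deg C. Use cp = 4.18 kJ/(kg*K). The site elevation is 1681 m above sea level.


T = h / cp
T = 1062.3 / 4.18
T = 254.14 deg C


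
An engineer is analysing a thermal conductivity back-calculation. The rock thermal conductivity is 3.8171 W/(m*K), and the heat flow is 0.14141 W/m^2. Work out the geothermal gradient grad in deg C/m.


grad = q / k * 1000
grad = 0.14141 / 3.8171 * 1000
grad = 37.04645 deg C/km
Convert: 37.04645 deg C/km * 0.001 = 0.037046 deg C/m
grad = 0.037046 deg C/m


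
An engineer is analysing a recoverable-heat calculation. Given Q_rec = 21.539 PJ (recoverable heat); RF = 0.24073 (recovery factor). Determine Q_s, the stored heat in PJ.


Q_s = Q_rec / RF
Q_s = 21.539 / 0.24073
Q_s = 89.474 PJ


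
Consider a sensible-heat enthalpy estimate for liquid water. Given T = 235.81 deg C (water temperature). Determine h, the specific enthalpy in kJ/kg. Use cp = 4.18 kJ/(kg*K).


h = cp * T
h = 4.18 * 235.81
h = 985.69 kJ/kg


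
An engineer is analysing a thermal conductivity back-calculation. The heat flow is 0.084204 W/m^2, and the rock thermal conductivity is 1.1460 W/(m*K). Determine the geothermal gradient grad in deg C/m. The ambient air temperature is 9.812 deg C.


grad = q / k * 1000
grad = 0.084204 / 1.1460 * 1000
grad = 73.47644 deg C/km
Convert: 73.47644 deg C/km * 0.001 = 0.073476 deg C/m
grad = 0.073476 deg C/m


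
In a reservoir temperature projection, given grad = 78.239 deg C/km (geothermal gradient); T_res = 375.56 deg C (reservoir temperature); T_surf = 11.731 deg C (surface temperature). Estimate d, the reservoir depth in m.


d = (T_res - T_surf) / grad * 1000
d = (375.56 - 11.731) / 78.239 * 1000
d = 4650.2 m


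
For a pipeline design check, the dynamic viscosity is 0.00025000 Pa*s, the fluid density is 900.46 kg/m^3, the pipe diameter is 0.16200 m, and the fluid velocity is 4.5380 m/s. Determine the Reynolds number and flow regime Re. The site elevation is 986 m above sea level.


Step 1: Re = rho*vel*D/mu = 900.46*4.538*0.162/0.00025 = 2.6479e+06
Step 2: Re = 2.6479e+06 > 4000, so flow is turbulent.
Re = 2.6479e+06 (turbulent)


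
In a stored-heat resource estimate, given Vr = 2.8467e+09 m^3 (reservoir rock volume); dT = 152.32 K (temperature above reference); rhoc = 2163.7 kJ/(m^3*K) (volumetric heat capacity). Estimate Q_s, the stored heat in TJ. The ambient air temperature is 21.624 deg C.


Q_s = Vr * rhoc * dT / 1e12
Q_s = 2.8467e+09 * 2163.7 * 152.32 / 1e12
Q_s = 938.2005 PJ
Convert: 938.2005 PJ * 1000.0 = 9.3820e+05 TJ
Q_s = 9.3820e+05 TJ


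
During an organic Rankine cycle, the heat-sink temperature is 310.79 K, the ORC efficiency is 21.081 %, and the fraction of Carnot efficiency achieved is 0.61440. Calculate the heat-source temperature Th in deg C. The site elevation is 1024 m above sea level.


Th = Tc / (1 - (eta_orc/100)/f)
Th = 310.79 / (1 - (21.081/100)/0.61440)
Th = 473.1271 K
Convert to deg C: 473.1271 - 273.15 = 199.98 deg C
Th = 199.98 deg C


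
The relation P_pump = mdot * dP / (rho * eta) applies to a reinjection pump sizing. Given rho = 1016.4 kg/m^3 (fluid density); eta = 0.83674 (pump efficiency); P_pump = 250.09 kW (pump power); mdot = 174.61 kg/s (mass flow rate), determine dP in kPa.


dP = P_pump * rho * eta / mdot
dP = 250.09 * 1016.4 * 0.83674 / 174.61
dP = 1218.1 kPa


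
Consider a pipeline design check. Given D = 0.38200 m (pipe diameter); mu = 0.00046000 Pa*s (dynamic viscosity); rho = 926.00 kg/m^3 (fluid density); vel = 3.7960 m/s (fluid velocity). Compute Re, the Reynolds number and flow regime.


Step 1: Re = rho*vel*D/mu = 926.0*3.796*0.382/0.00046 = 2.9191e+06
Step 2: Re = 2.9191e+06 > 4000, so flow is turbulent.
Re = 2.9191e+06 (turbulent)


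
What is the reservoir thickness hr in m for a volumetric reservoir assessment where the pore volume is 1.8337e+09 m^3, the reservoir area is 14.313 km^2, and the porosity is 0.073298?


hr = Vp / (A * 1e6 * phi)
hr = 1.8337e+09 / (14.313 * 1e6 * 0.073298)
hr = 1747.9 m


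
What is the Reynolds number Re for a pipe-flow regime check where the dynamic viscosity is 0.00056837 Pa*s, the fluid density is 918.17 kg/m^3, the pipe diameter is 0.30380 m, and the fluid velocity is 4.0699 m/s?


Re = rho * vel * D / mu
Re = 918.17 * 4.0699 * 0.30380 / 0.00056837
Re = 1.9974e+06


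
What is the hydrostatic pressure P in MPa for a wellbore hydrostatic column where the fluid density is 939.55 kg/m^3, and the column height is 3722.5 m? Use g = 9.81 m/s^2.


P = rho * g * h / 1e6
P = 939.55 * 9.81 * 3722.5 / 1e6
P = 34.310 MPa


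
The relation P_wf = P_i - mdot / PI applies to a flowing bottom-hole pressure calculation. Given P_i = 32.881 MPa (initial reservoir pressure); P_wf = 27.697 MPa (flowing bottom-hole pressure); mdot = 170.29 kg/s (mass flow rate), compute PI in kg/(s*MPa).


PI = mdot / (P_i - P_wf)
PI = 170.29 / (32.881 - 27.697)
PI = 32.849 kg/(s*MPa)


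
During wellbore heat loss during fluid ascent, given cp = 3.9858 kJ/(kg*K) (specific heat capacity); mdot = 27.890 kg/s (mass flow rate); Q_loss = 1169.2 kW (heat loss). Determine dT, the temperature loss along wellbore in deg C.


dT = Q_loss / (mdot * cp)
dT = 1169.2 / (27.890 * 3.9858)
dT = 10.51780 K
Convert (temperature difference, 1 K = 1 deg C): 10.51780 K = 10.51780 deg C
dT = 10.518 deg C


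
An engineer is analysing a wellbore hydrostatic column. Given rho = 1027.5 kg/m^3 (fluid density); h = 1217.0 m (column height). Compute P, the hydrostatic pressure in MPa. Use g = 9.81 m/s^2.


P = rho * g * h / 1e6
P = 1027.5 * 9.81 * 1217.0 / 1e6
P = 12.267 MPa


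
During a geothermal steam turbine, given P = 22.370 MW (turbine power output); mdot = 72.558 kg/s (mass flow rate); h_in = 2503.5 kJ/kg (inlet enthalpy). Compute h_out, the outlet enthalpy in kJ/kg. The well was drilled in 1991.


h_out = h_in - P * 1000 / mdot
h_out = 2503.5 - 22.370 * 1000 / 72.558
h_out = 2195.2 kJ/kg


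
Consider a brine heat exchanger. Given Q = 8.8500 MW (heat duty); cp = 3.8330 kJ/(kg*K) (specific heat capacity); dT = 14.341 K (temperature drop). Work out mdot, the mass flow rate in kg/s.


mdot = Q * 1000 / (cp * dT)
mdot = 8.8500 * 1000 / (3.8330 * 14.341)
mdot = 161.00 kg/s


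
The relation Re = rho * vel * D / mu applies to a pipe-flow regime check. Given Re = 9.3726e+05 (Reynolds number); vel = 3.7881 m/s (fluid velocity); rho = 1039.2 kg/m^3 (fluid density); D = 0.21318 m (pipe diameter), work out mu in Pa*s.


mu = rho * vel * D / Re
mu = 1039.2 * 3.7881 * 0.21318 / 9.3726e+05
mu = 0.00089538 Pa*s


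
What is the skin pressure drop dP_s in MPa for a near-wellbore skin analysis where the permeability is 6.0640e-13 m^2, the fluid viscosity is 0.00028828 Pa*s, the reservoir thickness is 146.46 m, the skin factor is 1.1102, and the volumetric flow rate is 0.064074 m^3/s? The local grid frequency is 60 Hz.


dP_s = S * q * mu / (2*pi*k*hr) / 1000
dP_s = 1.1102 * 0.064074 * 0.00028828 / (2*pi*6.0640e-13*146.46) / 1000
dP_s = 36.74849 kPa
Convert: 36.74849 kPa * 0.001 = 0.036748 MPa
dP_s = 0.036748 MPa


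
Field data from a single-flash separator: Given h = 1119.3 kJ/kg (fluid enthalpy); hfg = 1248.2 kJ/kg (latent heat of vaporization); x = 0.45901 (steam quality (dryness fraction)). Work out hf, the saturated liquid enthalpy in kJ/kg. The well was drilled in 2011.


hf = h - x * hfg
hf = 1119.3 - 0.45901 * 1248.2
hf = 546.36 kJ/kg


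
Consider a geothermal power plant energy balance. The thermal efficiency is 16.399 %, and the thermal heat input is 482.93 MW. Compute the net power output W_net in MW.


W_net = eta / 100 * Q_in
W_net = 16.399 / 100 * 482.93
W_net = 79.196 MW


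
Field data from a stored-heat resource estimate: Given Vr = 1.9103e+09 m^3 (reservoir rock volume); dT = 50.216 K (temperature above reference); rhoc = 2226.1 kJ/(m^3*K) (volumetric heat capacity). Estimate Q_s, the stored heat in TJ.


Q_s = Vr * rhoc * dT / 1e12
Q_s = 1.9103e+09 * 2226.1 * 50.216 / 1e12
Q_s = 213.5445 PJ
Convert: 213.5445 PJ * 1000.0 = 2.1354e+05 TJ
Q_s = 2.1354e+05 TJ


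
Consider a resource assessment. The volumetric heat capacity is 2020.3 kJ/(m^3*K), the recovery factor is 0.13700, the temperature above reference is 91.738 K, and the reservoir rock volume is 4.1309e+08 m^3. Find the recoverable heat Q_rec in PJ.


Step 1: Q_s = Vr*rhoc*dT/1e12 = 4.1309e+08*2020.3*91.738/1e12 = 76.56139 PJ
Step 2: Q_rec = Q_s * RF = 76.56139 * 0.137 = 10.489 PJ
Q_rec = 10.489 PJ


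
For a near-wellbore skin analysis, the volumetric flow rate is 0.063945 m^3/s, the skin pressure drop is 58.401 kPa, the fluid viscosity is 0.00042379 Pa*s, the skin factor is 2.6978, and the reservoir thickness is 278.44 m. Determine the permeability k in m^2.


k = S*q*mu / (2*pi*dP_s*1000*hr)
k = 2.6978*0.063945*0.00042379 / (2*pi*58.401*1000*278.44)
k = 7.1554e-13 m^2


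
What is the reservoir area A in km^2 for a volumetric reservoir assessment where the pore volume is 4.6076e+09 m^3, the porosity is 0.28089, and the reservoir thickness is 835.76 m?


A = Vp / (1e6 * hr * phi)
A = 4.6076e+09 / (1e6 * 835.76 * 0.28089)
A = 19.627 km^2


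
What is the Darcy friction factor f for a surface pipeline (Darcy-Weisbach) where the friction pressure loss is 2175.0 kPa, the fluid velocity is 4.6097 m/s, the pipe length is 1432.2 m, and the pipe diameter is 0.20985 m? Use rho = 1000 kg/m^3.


f = dP*1000 / ((L/D)*(rho*vel^2/2))
f = 2175.0*1000 / ((1432.2/0.20985)*(1000*4.6097^2/2))
f = 0.029995


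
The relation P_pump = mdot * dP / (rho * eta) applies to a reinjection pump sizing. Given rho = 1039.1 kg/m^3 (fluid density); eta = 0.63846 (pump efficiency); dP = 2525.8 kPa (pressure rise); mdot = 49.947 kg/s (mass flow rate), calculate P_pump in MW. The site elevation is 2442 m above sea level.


P_pump = mdot * dP / (rho * eta)
P_pump = 49.947 * 2525.8 / (1039.1 * 0.63846)
P_pump = 190.1592 kW
Convert: 190.1592 kW * 0.001 = 0.19016 MW
P_pump = 0.19016 MW


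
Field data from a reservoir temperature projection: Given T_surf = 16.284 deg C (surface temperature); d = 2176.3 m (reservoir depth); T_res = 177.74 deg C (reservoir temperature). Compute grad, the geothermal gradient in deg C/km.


grad = (T_res - T_surf) / d * 1000
grad = (177.74 - 16.284) / 2176.3 * 1000
grad = 74.188 deg C/km


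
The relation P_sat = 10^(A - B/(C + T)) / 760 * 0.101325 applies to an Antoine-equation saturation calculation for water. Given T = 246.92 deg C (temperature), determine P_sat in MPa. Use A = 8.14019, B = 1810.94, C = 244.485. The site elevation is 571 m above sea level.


P_sat = 10^(A - B/(C + T)) / 760 * 0.101325
P_sat = 10^(8.14019 - 1810.94/(244.485 + 246.92)) / 760 * 0.101325
P_sat = 3.8007 MPa


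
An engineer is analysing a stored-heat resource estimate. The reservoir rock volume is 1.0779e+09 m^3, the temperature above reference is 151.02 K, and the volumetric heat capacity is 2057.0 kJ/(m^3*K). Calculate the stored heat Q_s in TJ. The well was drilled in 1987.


Q_s = Vr * rhoc * dT / 1e12
Q_s = 1.0779e+09 * 2057.0 * 151.02 / 1e12
Q_s = 334.8476 PJ
Convert: 334.8476 PJ * 1000.0 = 3.3485e+05 TJ
Q_s = 3.3485e+05 TJ


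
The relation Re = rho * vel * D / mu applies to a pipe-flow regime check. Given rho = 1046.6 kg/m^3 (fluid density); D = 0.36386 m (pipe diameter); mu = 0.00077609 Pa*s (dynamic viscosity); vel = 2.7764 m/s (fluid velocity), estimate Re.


Re = rho * vel * D / mu
Re = 1046.6 * 2.7764 * 0.36386 / 0.00077609
Re = 1.3623e+06


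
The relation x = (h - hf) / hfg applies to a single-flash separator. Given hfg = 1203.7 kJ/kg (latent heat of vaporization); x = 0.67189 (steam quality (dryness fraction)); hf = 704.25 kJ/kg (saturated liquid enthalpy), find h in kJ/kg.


h = hf + x * hfg
h = 704.25 + 0.67189 * 1203.7
h = 1513.0 kJ/kg


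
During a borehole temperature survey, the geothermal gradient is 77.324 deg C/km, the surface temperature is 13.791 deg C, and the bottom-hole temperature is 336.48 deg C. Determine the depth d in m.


d = (T_d - T_surf) / grad * 1000
d = (336.48 - 13.791) / 77.324 * 1000
d = 4173.2 m


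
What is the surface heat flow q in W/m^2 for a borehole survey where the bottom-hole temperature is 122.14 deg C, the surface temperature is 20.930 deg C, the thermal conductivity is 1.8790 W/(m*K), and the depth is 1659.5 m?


Step 1: grad = (T_d - T_surf)/d * 1000 = (122.14 - 20.93)/1659.5 * 1000 = 60.98825 deg C/km
Step 2: q = k * grad / 1000 = 1.879 * 60.98825 / 1000 = 0.11460 W/m^2
q = 0.11460 W/m^2


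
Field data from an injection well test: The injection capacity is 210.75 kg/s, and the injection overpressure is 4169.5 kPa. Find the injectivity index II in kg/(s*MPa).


II = mdot * 1000 / dP
II = 210.75 * 1000 / 4169.5
II = 50.546 kg/(s*MPa)


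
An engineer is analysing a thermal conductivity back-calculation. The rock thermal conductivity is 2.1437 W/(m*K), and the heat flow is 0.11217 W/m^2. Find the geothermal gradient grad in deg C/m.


grad = q / k * 1000
grad = 0.11217 / 2.1437 * 1000
grad = 52.32542 deg C/km
Convert: 52.32542 deg C/km * 0.001 = 0.052325 deg C/m
grad = 0.052325 deg C/m


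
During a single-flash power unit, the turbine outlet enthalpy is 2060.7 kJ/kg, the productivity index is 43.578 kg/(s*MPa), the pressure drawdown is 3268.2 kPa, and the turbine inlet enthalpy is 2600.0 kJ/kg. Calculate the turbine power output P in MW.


Step 1: mdot = PI * dP / 1000 = 43.578 * 3268.2 / 1000 = 142.4216 kg/s
Step 2: P = mdot*(h_in - h_out)/1000 = 142.4216*(2600.0 - 2060.7)/1000 = 76.808 MW
P = 76.808 MW


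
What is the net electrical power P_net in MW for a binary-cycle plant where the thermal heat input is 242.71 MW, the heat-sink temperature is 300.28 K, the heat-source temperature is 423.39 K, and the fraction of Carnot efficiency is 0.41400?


Step 1: eta = (1 - Tc/Th)*f = (1 - 300.28/423.39)*0.414 = 0.1203796
Step 2: P_net = eta * Q_in = 0.1203796 * 242.71 = 29.217 MW
P_net = 29.217 MW


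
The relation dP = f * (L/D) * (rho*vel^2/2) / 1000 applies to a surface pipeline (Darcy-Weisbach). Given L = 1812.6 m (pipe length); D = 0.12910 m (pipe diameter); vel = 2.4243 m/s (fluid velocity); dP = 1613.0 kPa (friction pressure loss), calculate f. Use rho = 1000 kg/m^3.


f = dP*1000 / ((L/D)*(rho*vel^2/2))
f = 1613.0*1000 / ((1812.6/0.12910)*(1000*2.4243^2/2))
f = 0.039095


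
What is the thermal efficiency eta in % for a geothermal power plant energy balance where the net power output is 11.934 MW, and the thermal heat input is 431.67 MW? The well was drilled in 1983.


eta = W_net / Q_in * 100
eta = 11.934 / 431.67 * 100
eta = 2.7646 %


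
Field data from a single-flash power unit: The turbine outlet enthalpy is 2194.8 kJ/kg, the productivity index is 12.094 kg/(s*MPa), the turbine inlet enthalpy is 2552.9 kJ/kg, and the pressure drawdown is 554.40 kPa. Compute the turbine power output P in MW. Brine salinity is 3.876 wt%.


Step 1: mdot = PI * dP / 1000 = 12.094 * 554.4 / 1000 = 6.704914 kg/s
Step 2: P = mdot*(h_in - h_out)/1000 = 6.704914*(2552.9 - 2194.8)/1000 = 2.4010 MW
P = 2.4010 MW


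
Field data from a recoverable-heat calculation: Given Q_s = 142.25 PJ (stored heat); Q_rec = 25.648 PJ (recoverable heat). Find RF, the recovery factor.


RF = Q_rec / Q_s
RF = 25.648 / 142.25
RF = 0.18030


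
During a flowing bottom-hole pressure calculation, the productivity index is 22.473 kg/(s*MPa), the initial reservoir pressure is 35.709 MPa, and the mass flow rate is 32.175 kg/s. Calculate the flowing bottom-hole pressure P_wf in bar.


P_wf = P_i - mdot / PI
P_wf = 35.709 - 32.175 / 22.473
P_wf = 34.27728 MPa
Convert: 34.27728 MPa * 10.0 = 342.77 bar
P_wf = 342.77 bar


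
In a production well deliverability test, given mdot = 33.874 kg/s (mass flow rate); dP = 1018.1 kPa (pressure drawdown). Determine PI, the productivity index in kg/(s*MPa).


PI = mdot * 1000 / dP
PI = 33.874 * 1000 / 1018.1
PI = 33.272 kg/(s*MPa)


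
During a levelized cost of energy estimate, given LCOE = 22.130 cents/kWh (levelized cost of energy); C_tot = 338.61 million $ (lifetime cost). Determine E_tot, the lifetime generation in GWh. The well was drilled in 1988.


E_tot = C_tot / LCOE * 100
E_tot = 338.61 / 22.130 * 100
E_tot = 1530.1 GWh


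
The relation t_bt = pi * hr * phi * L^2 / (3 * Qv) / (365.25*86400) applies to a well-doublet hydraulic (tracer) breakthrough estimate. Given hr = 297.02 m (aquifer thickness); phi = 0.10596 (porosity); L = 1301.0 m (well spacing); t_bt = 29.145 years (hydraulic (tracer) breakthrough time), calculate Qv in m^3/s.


Qv = pi*hr*phi*L^2 / (3*t_bt*365.25*86400)
Qv = pi*297.02*0.10596*1301.0^2 / (3*29.145*365.25*86400)
Qv = 0.060652 m^3/s


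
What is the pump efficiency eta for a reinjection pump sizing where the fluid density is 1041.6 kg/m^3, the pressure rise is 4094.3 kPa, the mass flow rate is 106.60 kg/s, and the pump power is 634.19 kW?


eta = mdot * dP / (rho * P_pump)
eta = 106.60 * 4094.3 / (1041.6 * 634.19)
eta = 0.66072


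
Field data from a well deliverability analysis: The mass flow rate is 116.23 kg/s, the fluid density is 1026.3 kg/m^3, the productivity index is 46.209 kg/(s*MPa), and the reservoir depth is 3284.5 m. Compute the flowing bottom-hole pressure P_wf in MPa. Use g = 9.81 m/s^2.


Step 1: P_i = rho*g*h/1e6 = 1026.3*9.81*3284.5/1e6 = 33.06836 MPa
Step 2: P_wf = P_i - mdot/PI = 33.06836 - 116.23/46.209 = 30.553 MPa
P_wf = 30.553 MPa


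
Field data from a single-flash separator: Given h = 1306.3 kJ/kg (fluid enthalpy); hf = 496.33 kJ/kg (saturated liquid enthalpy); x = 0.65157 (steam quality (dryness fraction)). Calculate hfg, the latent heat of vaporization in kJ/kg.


hfg = (h - hf) / x
hfg = (1306.3 - 496.33) / 0.65157
hfg = 1243.1 kJ/kg


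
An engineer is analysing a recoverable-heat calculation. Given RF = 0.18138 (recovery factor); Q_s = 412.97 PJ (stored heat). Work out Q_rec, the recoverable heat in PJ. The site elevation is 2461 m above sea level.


Q_rec = Q_s * RF
Q_rec = 412.97 * 0.18138
Q_rec = 74.904 PJ


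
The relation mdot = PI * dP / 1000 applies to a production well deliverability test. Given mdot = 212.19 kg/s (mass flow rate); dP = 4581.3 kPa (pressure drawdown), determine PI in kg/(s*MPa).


PI = mdot * 1000 / dP
PI = 212.19 * 1000 / 4581.3
PI = 46.317 kg/(s*MPa)


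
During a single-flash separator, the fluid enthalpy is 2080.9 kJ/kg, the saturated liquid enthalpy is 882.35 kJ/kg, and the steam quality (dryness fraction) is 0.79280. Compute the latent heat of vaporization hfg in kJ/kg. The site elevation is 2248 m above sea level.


hfg = (h - hf) / x
hfg = (2080.9 - 882.35) / 0.79280
hfg = 1511.8 kJ/kg


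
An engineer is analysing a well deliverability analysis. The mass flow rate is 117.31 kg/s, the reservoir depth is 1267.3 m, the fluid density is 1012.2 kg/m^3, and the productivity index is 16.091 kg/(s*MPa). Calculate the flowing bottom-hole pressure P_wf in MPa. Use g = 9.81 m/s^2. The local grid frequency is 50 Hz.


Step 1: P_i = rho*g*h/1e6 = 1012.2*9.81*1267.3/1e6 = 12.58389 MPa
Step 2: P_wf = P_i - mdot/PI = 12.58389 - 117.31/16.091 = 5.2935 MPa
P_wf = 5.2935 MPa


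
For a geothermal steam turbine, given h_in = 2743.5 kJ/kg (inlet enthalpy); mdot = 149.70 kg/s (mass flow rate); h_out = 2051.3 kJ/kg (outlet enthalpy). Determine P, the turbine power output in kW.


P = mdot * (h_in - h_out) / 1000
P = 149.70 * (2743.5 - 2051.3) / 1000
P = 103.6223 MW
Convert: 103.6223 MW * 1000.0 = 1.0362e+05 kW
P = 1.0362e+05 kW


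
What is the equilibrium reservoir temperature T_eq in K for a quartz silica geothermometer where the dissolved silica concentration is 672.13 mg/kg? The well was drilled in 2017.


T_eq = 1309 / (5.19 - log10(SiO2)) - 273.15
T_eq = 1309 / (5.19 - log10(672.13)) - 273.15
T_eq = 280.9131 deg C
Convert to K: 280.9131 + 273.15 = 554.06 K
T_eq = 554.06 K


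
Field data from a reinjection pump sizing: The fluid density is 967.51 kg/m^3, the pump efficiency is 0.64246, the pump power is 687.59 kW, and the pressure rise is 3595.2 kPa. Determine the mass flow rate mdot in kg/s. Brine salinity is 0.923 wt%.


mdot = P_pump * rho * eta / dP
mdot = 687.59 * 967.51 * 0.64246 / 3595.2
mdot = 118.88 kg/s


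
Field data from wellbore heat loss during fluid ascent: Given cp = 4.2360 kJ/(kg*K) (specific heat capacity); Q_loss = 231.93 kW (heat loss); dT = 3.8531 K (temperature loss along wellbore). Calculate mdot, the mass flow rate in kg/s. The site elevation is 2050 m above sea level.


mdot = Q_loss / (cp * dT)
mdot = 231.93 / (4.2360 * 3.8531)
mdot = 14.210 kg/s


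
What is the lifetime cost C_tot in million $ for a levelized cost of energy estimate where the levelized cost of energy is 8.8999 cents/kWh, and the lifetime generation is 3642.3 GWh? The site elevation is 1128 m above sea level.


C_tot = LCOE / 100 * E_tot
C_tot = 8.8999 / 100 * 3642.3
C_tot = 324.16 million $


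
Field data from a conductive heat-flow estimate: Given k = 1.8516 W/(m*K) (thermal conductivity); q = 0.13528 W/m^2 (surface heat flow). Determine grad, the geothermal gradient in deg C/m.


grad = q * 1000 / k
grad = 0.13528 * 1000 / 1.8516
grad = 73.06114 deg C/km
Convert: 73.06114 deg C/km * 0.001 = 0.073061 deg C/m
grad = 0.073061 deg C/m


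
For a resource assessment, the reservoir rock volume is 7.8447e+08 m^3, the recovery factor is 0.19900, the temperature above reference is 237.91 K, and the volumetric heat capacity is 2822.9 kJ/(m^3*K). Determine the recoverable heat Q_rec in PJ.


Step 1: Q_s = Vr*rhoc*dT/1e12 = 7.8447e+08*2822.9*237.91/1e12 = 526.8470 PJ
Step 2: Q_rec = Q_s * RF = 526.8470 * 0.199 = 104.84 PJ
Q_rec = 104.84 PJ


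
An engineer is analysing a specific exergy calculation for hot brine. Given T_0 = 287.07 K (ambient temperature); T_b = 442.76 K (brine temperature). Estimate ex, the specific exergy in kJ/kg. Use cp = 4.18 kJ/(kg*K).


ex = cp * ((T_b - T_0) - T_0 * ln(T_b/T_0))
ex = 4.18 * ((442.76 - 287.07) - 287.07 * ln(442.76/287.07))
ex = 130.84 kJ/kg


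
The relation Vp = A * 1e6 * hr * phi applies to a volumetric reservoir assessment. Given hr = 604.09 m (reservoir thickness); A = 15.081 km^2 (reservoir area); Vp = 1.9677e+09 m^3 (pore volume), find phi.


phi = Vp / (A * 1e6 * hr)
phi = 1.9677e+09 / (15.081 * 1e6 * 604.09)
phi = 0.21599


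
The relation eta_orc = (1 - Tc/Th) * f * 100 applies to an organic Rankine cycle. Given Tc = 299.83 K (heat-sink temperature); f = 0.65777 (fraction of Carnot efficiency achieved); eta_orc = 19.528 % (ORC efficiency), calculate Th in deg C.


Th = Tc / (1 - (eta_orc/100)/f)
Th = 299.83 / (1 - (19.528/100)/0.65777)
Th = 426.4291 K
Convert to deg C: 426.4291 - 273.15 = 153.28 deg C
Th = 153.28 deg C


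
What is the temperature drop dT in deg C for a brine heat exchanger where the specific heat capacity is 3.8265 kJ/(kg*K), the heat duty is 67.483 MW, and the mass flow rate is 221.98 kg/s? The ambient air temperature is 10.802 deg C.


dT = Q * 1000 / (mdot * cp)
dT = 67.483 * 1000 / (221.98 * 3.8265)
dT = 79.44724 K
Convert (temperature difference, 1 K = 1 deg C): 79.44724 K = 79.44724 deg C
dT = 79.447 deg C


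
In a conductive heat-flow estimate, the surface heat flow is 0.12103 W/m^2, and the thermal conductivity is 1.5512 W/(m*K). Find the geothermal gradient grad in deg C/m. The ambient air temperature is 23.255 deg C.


grad = q * 1000 / k
grad = 0.12103 * 1000 / 1.5512
grad = 78.02347 deg C/km
Convert: 78.02347 deg C/km * 0.001 = 0.078023 deg C/m
grad = 0.078023 deg C/m


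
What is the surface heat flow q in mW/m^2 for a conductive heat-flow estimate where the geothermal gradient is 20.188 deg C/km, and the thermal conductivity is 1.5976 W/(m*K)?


q = k * grad / 1000
q = 1.5976 * 20.188 / 1000
q = 0.03225235 W/m^2
Convert: 0.03225235 W/m^2 * 1000.0 = 32.252 mW/m^2
q = 32.252 mW/m^2


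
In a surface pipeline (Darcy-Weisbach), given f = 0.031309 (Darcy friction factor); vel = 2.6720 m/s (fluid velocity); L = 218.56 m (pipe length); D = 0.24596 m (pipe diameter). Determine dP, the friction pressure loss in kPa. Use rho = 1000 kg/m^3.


dP = f * (L/D) * (rho*vel^2/2) / 1000
dP = 0.031309 * (218.56/0.24596) * (1000*2.6720^2/2) / 1000
dP = 99.316 kPa


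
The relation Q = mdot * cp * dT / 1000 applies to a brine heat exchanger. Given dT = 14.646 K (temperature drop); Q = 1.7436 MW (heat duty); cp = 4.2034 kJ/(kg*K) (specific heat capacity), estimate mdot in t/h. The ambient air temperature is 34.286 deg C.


mdot = Q * 1000 / (cp * dT)
mdot = 1.7436 * 1000 / (4.2034 * 14.646)
mdot = 28.32221 kg/s
Convert: 28.32221 kg/s * 3.6 = 101.96 t/h
mdot = 101.96 t/h


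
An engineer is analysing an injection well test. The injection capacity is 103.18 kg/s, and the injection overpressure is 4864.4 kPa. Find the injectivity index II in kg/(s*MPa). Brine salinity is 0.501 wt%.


II = mdot * 1000 / dP
II = 103.18 * 1000 / 4864.4
II = 21.211 kg/(s*MPa)


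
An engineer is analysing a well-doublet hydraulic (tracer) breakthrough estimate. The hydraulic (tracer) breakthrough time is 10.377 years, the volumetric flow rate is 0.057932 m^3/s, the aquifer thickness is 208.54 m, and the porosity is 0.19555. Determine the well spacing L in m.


L = sqrt(t_bt*365.25*86400*3*Qv / (pi*hr*phi))
L = sqrt(10.377*365.25*86400*3*0.057932 / (pi*208.54*0.19555))
L = 666.51 m


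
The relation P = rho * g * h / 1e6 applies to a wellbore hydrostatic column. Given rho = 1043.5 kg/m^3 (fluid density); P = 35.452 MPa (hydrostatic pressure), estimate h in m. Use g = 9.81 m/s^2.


h = P * 1e6 / (g * rho)
h = 35.452 * 1e6 / (9.81 * 1043.5)
h = 3463.2 m


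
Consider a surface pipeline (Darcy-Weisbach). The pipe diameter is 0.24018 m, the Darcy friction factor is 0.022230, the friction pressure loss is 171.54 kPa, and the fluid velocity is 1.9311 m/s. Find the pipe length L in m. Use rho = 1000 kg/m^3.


L = dP*1000*D / (f*rho*vel^2/2)
L = 171.54*1000*0.24018 / (0.022230*1000*1.9311^2/2)
L = 993.99 m


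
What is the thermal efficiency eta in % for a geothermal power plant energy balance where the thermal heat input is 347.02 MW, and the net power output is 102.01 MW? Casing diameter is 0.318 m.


eta = W_net / Q_in * 100
eta = 102.01 / 347.02 * 100
eta = 29.396 %


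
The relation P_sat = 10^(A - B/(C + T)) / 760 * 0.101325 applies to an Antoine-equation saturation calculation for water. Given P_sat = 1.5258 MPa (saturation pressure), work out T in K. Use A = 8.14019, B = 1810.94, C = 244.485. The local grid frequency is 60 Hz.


T = B / (A - log10(P_sat * 760 / 0.101325)) - C
T = 1810.94 / (8.14019 - log10(1.5258 * 760 / 0.101325)) - 244.485
T = 199.1993 deg C
Convert to K: 199.1993 + 273.15 = 472.35 K
T = 472.35 K


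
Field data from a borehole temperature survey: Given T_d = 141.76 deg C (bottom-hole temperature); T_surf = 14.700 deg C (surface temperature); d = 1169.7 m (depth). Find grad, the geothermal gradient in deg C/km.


grad = (T_d - T_surf) / d * 1000
grad = (141.76 - 14.700) / 1169.7 * 1000
grad = 108.63 deg C/km


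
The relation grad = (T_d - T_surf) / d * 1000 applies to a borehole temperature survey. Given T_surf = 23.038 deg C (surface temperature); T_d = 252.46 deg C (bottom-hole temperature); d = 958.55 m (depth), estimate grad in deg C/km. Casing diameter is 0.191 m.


grad = (T_d - T_surf) / d * 1000
grad = (252.46 - 23.038) / 958.55 * 1000
grad = 239.34 deg C/km


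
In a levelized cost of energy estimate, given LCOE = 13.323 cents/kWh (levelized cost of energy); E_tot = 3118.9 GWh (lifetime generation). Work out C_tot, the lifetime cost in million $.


C_tot = LCOE / 100 * E_tot
C_tot = 13.323 / 100 * 3118.9
C_tot = 415.53 million $


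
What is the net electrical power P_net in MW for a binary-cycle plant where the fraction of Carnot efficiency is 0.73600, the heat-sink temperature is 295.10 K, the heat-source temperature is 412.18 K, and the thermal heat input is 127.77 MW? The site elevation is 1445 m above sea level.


Step 1: eta = (1 - Tc/Th)*f = (1 - 295.1/412.18)*0.736 = 0.2090613
Step 2: P_net = eta * Q_in = 0.2090613 * 127.77 = 26.712 MW
P_net = 26.712 MW


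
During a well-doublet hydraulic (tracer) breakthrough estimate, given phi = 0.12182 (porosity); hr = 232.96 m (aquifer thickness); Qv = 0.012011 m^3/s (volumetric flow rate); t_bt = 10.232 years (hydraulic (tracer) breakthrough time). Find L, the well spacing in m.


L = sqrt(t_bt*365.25*86400*3*Qv / (pi*hr*phi))
L = sqrt(10.232*365.25*86400*3*0.012011 / (pi*232.96*0.12182))
L = 361.25 m


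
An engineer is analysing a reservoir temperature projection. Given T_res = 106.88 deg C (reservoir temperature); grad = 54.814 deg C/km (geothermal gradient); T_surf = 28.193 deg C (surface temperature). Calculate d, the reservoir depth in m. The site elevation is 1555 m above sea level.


d = (T_res - T_surf) / grad * 1000
d = (106.88 - 28.193) / 54.814 * 1000
d = 1435.5 m


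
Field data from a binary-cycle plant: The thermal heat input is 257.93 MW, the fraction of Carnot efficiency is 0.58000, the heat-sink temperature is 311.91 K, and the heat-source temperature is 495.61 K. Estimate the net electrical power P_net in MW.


Step 1: eta = (1 - Tc/Th)*f = (1 - 311.91/495.61)*0.58 = 0.2149795
Step 2: P_net = eta * Q_in = 0.2149795 * 257.93 = 55.450 MW
P_net = 55.450 MW


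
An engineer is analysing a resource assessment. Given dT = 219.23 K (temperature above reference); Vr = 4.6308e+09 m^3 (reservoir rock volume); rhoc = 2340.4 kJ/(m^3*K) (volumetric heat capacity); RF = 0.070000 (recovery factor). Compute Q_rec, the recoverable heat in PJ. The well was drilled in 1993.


Step 1: Q_s = Vr*rhoc*dT/1e12 = 4.6308e+09*2340.4*219.23/1e12 = 2375.998 PJ
Step 2: Q_rec = Q_s * RF = 2375.998 * 0.07 = 166.32 PJ
Q_rec = 166.32 PJ


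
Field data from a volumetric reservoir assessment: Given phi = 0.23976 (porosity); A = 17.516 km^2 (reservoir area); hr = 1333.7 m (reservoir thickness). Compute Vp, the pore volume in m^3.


Vp = A * 1e6 * hr * phi
Vp = 17.516 * 1e6 * 1333.7 * 0.23976
Vp = 5.6011e+09 m^3


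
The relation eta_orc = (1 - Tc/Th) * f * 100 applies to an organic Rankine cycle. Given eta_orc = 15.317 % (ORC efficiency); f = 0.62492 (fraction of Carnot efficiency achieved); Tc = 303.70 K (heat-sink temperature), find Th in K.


Th = Tc / (1 - (eta_orc/100)/f)
Th = 303.70 / (1 - (15.317/100)/0.62492)
Th = 402.31 K


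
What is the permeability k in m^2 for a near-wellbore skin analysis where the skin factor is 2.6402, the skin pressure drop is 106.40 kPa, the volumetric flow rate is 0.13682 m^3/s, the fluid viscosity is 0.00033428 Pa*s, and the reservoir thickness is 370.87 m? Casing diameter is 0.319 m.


k = S*q*mu / (2*pi*dP_s*1000*hr)
k = 2.6402*0.13682*0.00033428 / (2*pi*106.40*1000*370.87)
k = 4.8703e-13 m^2


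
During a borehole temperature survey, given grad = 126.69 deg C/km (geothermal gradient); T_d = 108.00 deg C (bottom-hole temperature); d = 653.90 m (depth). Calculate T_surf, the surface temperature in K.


T_surf = T_d - grad * d / 1000
T_surf = 108.00 - 126.69 * 653.90 / 1000
T_surf = 25.15741 deg C
Convert to K: 25.15741 + 273.15 = 298.31 K
T_surf = 298.31 K


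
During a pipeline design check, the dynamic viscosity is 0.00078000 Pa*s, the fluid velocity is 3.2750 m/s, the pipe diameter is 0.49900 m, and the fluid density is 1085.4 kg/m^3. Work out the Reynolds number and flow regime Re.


Step 1: Re = rho*vel*D/mu = 1085.4*3.275*0.499/0.00078 = 2.2741e+06
Step 2: Re = 2.2741e+06 > 4000, so flow is turbulent.
Re = 2.2741e+06 (turbulent)


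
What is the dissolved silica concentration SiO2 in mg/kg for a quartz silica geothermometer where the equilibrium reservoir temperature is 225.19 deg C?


SiO2 = 10^(5.19 - 1309/(T_eq + 273.15))
SiO2 = 10^(5.19 - 1309/(225.19 + 273.15))
SiO2 = 365.83 mg/kg


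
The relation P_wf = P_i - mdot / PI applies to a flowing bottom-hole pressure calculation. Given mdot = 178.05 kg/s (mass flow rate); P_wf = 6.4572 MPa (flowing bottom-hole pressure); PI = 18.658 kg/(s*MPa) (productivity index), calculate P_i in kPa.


P_i = P_wf + mdot / PI
P_i = 6.4572 + 178.05 / 18.658
P_i = 16.00002 MPa
Convert: 16.00002 MPa * 1000.0 = 16000 kPa
P_i = 16000 kPa


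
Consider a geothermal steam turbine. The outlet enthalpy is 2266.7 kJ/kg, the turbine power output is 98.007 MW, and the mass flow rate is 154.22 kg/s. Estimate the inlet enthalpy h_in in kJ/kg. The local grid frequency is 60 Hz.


h_in = h_out + P * 1000 / mdot
h_in = 2266.7 + 98.007 * 1000 / 154.22
h_in = 2902.2 kJ/kg


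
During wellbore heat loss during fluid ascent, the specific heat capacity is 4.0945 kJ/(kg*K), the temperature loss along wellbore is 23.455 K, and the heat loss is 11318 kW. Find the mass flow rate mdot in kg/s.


mdot = Q_loss / (cp * dT)
mdot = 11318 / (4.0945 * 23.455)
mdot = 117.85 kg/s


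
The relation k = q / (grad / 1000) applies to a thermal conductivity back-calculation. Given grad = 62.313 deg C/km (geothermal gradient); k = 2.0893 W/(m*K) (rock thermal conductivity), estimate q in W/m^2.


q = k * grad / 1000
q = 2.0893 * 62.313 / 1000
q = 0.13019 W/m^2


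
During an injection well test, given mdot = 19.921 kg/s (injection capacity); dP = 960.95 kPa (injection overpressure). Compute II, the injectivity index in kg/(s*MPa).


II = mdot * 1000 / dP
II = 19.921 * 1000 / 960.95
II = 20.731 kg/(s*MPa)


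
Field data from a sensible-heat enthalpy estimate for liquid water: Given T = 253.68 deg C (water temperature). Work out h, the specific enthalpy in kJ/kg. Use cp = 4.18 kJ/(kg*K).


h = cp * T
h = 4.18 * 253.68
h = 1060.4 kJ/kg


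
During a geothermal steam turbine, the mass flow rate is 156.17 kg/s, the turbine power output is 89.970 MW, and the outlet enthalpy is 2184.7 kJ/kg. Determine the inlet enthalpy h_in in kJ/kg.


h_in = h_out + P * 1000 / mdot
h_in = 2184.7 + 89.970 * 1000 / 156.17
h_in = 2760.8 kJ/kg


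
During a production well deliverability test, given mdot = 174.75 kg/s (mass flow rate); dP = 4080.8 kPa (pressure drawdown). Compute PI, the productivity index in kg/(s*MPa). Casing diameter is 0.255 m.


PI = mdot * 1000 / dP
PI = 174.75 * 1000 / 4080.8
PI = 42.822 kg/(s*MPa)


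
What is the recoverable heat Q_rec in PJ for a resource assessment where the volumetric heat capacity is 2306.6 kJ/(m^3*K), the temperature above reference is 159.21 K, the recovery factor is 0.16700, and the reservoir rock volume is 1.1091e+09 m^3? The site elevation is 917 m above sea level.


Step 1: Q_s = Vr*rhoc*dT/1e12 = 1.1091e+09*2306.6*159.21/1e12 = 407.2990 PJ
Step 2: Q_rec = Q_s * RF = 407.2990 * 0.167 = 68.019 PJ
Q_rec = 68.019 PJ


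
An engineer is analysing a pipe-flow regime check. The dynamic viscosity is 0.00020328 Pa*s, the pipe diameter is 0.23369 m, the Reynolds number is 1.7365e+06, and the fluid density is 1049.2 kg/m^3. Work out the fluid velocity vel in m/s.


vel = Re * mu / (rho * D)
vel = 1.7365e+06 * 0.00020328 / (1049.2 * 0.23369)
vel = 1.4397 m/s


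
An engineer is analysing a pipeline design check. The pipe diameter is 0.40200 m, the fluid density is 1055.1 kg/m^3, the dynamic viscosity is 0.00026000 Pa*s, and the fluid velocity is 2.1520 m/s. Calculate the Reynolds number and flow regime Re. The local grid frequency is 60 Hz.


Step 1: Re = rho*vel*D/mu = 1055.1*2.152*0.402/0.00026 = 3.5107e+06
Step 2: Re = 3.5107e+06 > 4000, so flow is turbulent.
Re = 3.5107e+06 (turbulent)


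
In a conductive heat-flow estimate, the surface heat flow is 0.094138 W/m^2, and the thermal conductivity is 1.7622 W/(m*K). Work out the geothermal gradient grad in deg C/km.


grad = q * 1000 / k
grad = 0.094138 * 1000 / 1.7622
grad = 53.421 deg C/km


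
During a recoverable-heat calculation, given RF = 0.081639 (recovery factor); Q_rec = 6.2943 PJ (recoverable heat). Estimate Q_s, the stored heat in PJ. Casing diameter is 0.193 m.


Q_s = Q_rec / RF
Q_s = 6.2943 / 0.081639
Q_s = 77.099 PJ


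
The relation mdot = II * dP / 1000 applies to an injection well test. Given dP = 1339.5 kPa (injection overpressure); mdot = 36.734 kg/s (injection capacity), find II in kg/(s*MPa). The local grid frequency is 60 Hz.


II = mdot * 1000 / dP
II = 36.734 * 1000 / 1339.5
II = 27.424 kg/(s*MPa)


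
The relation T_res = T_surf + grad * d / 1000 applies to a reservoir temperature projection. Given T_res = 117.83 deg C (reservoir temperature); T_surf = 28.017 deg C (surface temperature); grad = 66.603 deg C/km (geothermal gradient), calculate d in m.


d = (T_res - T_surf) / grad * 1000
d = (117.83 - 28.017) / 66.603 * 1000
d = 1348.5 m


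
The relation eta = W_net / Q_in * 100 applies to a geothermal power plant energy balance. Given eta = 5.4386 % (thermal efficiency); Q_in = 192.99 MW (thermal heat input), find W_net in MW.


W_net = eta / 100 * Q_in
W_net = 5.4386 / 100 * 192.99
W_net = 10.496 MW


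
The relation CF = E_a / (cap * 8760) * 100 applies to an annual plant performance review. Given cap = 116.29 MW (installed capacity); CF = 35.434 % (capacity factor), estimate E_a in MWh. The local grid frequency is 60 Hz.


E_a = CF / 100 * cap * 8760
E_a = 35.434 / 100 * 116.29 * 8760
E_a = 3.6097e+05 MWh
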